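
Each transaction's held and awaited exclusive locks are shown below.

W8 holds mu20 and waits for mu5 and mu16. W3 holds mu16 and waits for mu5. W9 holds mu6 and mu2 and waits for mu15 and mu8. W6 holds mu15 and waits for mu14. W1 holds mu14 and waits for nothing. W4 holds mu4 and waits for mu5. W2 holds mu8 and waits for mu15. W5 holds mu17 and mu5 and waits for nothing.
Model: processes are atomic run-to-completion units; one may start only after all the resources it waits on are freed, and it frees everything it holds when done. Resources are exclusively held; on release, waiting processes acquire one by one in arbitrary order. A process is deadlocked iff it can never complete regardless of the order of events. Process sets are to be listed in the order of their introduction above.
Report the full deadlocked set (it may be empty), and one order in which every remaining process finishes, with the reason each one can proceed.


No process is deadlocked.
Key observation: all waits point, directly or indirectly, at processes that can finish, so nothing is permanently blocked.
One completion order for the rest: W5, W1, W4, W6, W2, W3, W9, W8.
Check, step by step:
  W5: no waits; runs immediately, freeing mu17 and mu5
  W1: no waits; runs immediately, freeing mu14
  W4 waits on mu5 — all released -> runs and releases mu4
  W6 waits on mu14 — all released -> runs and releases mu15
  W2 waits on mu15 — all released -> runs and releases mu8
  W3 waits on mu5 — all released -> runs and releases mu16
  W9 waits on mu15 and mu8 — all released -> runs and releases mu6 and mu2
  W8 waits on mu5 and mu16 — all released -> runs and releases mu20


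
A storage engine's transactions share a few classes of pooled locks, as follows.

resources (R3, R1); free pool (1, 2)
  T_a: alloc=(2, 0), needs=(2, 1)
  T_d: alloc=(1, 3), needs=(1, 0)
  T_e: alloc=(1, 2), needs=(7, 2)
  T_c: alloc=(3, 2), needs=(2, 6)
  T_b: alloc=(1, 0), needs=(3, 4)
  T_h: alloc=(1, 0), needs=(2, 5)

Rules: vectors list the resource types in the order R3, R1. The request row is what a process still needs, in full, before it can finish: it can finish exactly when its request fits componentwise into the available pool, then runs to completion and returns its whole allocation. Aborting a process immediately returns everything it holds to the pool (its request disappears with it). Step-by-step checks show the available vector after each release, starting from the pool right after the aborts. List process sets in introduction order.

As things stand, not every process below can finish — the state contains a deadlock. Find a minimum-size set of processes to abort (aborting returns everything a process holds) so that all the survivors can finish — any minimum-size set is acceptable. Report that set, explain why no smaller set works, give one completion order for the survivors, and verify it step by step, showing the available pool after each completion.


The answer: abort T_e.
Key observation: T_c had no path to completion before; after the abort of T_e ((1, 2) returned), step 3 is where it fits.
Minimality: the empty abort set fails — the state is deadlocked as it stands.
One survivor order: T_d, T_h, T_c, T_a, T_b. Check, step by step (post-abort pool first):
  pool = (2, 4)
  T_d needs (1, 0) <= (2, 4) -> finishes; pool += (1, 3) = (3, 7)
  T_h needs (2, 5) <= (3, 7) -> finishes; pool += (1, 0) = (4, 7)
  T_c needs (2, 6) <= (4, 7) -> finishes; pool += (3, 2) = (7, 9)
  T_a needs (2, 1) <= (7, 9) -> finishes; pool += (2, 0) = (9, 9)
  T_b needs (3, 4) <= (9, 9) -> finishes; pool += (1, 0) = (10, 9)


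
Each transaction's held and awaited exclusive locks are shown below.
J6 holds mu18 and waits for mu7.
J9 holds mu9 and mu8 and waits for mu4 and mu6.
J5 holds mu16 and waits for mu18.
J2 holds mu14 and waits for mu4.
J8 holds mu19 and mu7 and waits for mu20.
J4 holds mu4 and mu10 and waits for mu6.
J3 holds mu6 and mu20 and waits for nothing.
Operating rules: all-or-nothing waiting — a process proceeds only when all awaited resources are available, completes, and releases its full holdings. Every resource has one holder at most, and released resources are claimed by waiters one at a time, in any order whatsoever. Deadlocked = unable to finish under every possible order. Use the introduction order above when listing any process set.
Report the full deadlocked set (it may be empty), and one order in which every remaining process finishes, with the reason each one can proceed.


The deadlocked set is empty.
Key observation: there is no circular wait here — follow any chain and it reaches a process that is free to run now.
One completion order for the rest: J3, J8, J4, J6, J9, J2, J5.
Walking it through:
  run J3 (it waits on nothing); releases mu6 and mu20
  run J8 (all its waits — mu20 — are resolved); releases mu19 and mu7
  run J4 (all its waits — mu6 — are resolved); releases mu4 and mu10
  run J6 (all its waits — mu7 — are resolved); releases mu18
  run J9 (all its waits — mu4 and mu6 — are resolved); releases mu9 and mu8
  run J2 (all its waits — mu4 — are resolved); releases mu14
  run J5 (all its waits — mu18 — are resolved); releases mu16


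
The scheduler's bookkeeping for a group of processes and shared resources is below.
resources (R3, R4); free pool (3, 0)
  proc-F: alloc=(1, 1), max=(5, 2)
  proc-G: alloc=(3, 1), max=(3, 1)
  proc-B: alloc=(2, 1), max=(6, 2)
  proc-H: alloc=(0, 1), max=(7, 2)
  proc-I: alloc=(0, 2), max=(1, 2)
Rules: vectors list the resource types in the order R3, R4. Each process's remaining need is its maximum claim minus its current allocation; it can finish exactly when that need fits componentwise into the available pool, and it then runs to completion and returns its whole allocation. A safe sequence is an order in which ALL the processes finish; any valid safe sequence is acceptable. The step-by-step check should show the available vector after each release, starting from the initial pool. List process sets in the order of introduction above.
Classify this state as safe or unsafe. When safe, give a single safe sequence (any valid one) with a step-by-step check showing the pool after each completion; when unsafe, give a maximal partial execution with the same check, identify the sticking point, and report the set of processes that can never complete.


SAFE, for example via the order proc-G, proc-B, proc-F, proc-H, proc-I.
Key observation: at proc-B the run first touches a limit — (4, 1) against (6, 1), exact on a resource it actually requests.
Walking it through:
  pool = (3, 0)
  run proc-G (needs (0, 0), free (3, 0)); after release of (3, 1) the pool is (6, 1)
  run proc-B (needs (4, 1), free (6, 1)); after release of (2, 1) the pool is (8, 2)
  run proc-F (needs (4, 1), free (8, 2)); after release of (1, 1) the pool is (9, 3)
  run proc-H (needs (7, 1), free (9, 3)); after release of (0, 1) the pool is (9, 4)
  run proc-I (needs (1, 0), free (9, 4)); after release of (0, 2) the pool is (9, 6)


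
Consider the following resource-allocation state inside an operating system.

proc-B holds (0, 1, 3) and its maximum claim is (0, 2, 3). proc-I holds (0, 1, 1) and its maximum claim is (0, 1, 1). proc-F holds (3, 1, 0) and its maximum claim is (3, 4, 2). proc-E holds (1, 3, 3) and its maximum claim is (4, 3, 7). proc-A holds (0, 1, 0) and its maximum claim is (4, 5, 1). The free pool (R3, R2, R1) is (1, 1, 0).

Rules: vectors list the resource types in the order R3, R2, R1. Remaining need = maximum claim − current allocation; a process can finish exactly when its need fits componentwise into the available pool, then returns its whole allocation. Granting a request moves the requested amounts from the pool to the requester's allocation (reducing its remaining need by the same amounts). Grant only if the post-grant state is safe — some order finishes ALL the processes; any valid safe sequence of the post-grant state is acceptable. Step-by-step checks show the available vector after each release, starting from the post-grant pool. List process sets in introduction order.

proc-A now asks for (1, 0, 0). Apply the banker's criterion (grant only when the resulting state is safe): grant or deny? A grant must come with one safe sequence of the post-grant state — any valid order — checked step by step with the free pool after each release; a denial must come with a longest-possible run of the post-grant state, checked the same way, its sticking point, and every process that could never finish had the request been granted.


GRANT: granting preserves safety; a valid post-grant sequence is proc-B, proc-I, proc-F, proc-E, proc-A.
Key observation: granting shrinks the pool to (0, 1, 0), yet proc-B still fits and the chain goes through.
Verifying the post-grant state step by step:
  pool = (0, 1, 0)
  run proc-B (needs (0, 1, 0), free (0, 1, 0)); after release of (0, 1, 3) the pool is (0, 2, 3)
  run proc-I (needs (0, 0, 0), free (0, 2, 3)); after release of (0, 1, 1) the pool is (0, 3, 4)
  run proc-F (needs (0, 3, 2), free (0, 3, 4)); after release of (3, 1, 0) the pool is (3, 4, 4)
  run proc-E (needs (3, 0, 4), free (3, 4, 4)); after release of (1, 3, 3) the pool is (4, 7, 7)
  run proc-A (needs (3, 4, 1), free (4, 7, 7)); after release of (1, 1, 0) the pool is (5, 8, 7)


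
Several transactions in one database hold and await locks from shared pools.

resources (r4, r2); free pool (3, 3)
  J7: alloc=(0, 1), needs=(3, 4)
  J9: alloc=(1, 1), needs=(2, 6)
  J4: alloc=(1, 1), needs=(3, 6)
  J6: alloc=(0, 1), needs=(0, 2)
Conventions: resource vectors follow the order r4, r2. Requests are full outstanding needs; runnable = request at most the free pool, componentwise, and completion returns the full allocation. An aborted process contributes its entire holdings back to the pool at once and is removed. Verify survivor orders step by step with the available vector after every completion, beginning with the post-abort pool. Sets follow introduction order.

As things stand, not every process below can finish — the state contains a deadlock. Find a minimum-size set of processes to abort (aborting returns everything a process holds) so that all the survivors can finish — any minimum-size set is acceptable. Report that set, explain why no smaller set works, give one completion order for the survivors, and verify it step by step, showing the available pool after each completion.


Abort J9.
Key observation: the returned (1, 1) from J9 is what brings J4 — unrunnable before, under any order — into play at step 3.
Why nothing smaller works: aborting no one leaves the state deadlocked as given.
One survivor order: J6, J7, J4. Verifying each step (post-abort pool first):
  pool = (4, 4)
  J6: need (0, 2) fits (4, 4); releases (0, 1), pool now (4, 5)
  J7: need (3, 4) fits (4, 5); releases (0, 1), pool now (4, 6)
  J4: need (3, 6) fits (4, 6); releases (1, 1), pool now (5, 7)


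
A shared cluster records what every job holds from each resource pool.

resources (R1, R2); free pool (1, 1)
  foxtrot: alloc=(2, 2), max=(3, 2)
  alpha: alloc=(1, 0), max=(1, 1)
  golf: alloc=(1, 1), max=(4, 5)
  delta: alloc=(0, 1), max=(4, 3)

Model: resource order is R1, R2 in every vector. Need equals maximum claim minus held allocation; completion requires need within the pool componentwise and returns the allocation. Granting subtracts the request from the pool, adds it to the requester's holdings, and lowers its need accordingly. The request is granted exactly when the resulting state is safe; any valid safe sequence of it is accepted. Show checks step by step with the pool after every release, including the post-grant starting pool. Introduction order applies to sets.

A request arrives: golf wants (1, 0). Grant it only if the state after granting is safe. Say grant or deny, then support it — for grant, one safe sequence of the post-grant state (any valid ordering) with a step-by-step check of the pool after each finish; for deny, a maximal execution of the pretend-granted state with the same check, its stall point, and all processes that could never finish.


DENY. Granting would leave the state unsafe.
Key observation: after alpha, foxtrot the pool peaks at (3, 3), and each blocked process is short somewhere: golf on R2; delta on R1.
On the post-grant state, alpha, foxtrot is a maximal run — nothing extends it. Check, step by step:
  pool = (0, 1)
  run alpha (needs (0, 1), free (0, 1)); after release of (1, 0) the pool is (1, 1)
  run foxtrot (needs (1, 0), free (1, 1)); after release of (2, 2) the pool is (3, 3)
  golf still needs (2, 4) but only (3, 3) is free — short on R2
  delta still needs (4, 2) but only (3, 3) is free — short on R1
Had the request been granted, golf and delta could never finish.


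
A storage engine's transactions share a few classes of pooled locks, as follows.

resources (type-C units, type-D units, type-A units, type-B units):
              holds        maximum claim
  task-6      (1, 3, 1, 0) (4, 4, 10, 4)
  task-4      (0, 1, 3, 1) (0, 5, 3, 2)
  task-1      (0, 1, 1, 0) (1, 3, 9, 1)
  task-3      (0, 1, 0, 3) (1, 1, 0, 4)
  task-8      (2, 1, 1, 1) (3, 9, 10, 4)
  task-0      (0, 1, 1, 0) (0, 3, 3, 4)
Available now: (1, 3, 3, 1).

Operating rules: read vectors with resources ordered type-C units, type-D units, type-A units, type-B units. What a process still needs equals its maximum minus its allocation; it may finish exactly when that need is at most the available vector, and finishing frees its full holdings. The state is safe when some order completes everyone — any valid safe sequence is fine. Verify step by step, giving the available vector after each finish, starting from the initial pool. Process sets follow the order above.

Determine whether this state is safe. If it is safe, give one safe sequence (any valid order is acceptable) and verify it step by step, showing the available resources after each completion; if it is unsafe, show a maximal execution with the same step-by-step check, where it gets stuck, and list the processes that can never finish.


UNSAFE.
Key observation: no order helps: past task-3, task-4, task-0, the free pool tops out at (1, 6, 7, 5), below what each blocked process needs in type-A units.
Going as far as possible: task-3, task-4, task-0; after that, nothing fits. Verifying each step:
  pool = (1, 3, 3, 1)
  task-3: need (1, 0, 0, 1) fits (1, 3, 3, 1); releases (0, 1, 0, 3), pool now (1, 4, 3, 4)
  task-4: need (0, 4, 0, 1) fits (1, 4, 3, 4); releases (0, 1, 3, 1), pool now (1, 5, 6, 5)
  task-0: need (0, 2, 2, 4) fits (1, 5, 6, 5); releases (0, 1, 1, 0), pool now (1, 6, 7, 5)
  task-6 still needs (3, 1, 9, 4) but only (1, 6, 7, 5) is free — short on type-C units and type-A units
  task-1 still needs (1, 2, 8, 1) but only (1, 6, 7, 5) is free — short on type-A units
  task-8 still needs (1, 8, 9, 3) but only (1, 6, 7, 5) is free — short on type-D units and type-A units
Permanently blocked: task-6, task-1 and task-8.


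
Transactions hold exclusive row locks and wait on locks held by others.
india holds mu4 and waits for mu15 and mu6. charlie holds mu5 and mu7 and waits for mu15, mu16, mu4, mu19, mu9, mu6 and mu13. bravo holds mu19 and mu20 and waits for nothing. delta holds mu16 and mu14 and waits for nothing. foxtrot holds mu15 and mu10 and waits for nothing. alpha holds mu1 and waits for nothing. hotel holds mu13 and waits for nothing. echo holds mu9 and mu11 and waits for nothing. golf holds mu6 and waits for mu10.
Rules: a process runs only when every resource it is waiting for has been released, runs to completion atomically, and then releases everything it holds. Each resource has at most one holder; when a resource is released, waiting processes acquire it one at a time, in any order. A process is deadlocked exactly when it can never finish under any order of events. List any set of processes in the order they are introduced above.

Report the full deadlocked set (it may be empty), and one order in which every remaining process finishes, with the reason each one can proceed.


No process is deadlocked.
Key observation: all waits point, directly or indirectly, at processes that can finish, so nothing is permanently blocked.
One completion order for the rest: alpha, hotel, foxtrot, golf, bravo, delta, india, echo, charlie.
Check, step by step:
  alpha waits on nothing -> runs at once and releases mu1
  hotel waits on nothing -> runs at once and releases mu13
  foxtrot waits on nothing -> runs at once and releases mu15 and mu10
  run golf (all its waits — mu10 — are resolved); releases mu6
  bravo waits on nothing -> runs at once and releases mu19 and mu20
  delta waits on nothing -> runs at once and releases mu16 and mu14
  run india (all its waits — mu15 and mu6 — are resolved); releases mu4
  echo waits on nothing -> runs at once and releases mu9 and mu11
  run charlie (all its waits — mu15, mu16, mu4, mu19, mu9, mu6 and mu13 — are resolved); releases mu5 and mu7


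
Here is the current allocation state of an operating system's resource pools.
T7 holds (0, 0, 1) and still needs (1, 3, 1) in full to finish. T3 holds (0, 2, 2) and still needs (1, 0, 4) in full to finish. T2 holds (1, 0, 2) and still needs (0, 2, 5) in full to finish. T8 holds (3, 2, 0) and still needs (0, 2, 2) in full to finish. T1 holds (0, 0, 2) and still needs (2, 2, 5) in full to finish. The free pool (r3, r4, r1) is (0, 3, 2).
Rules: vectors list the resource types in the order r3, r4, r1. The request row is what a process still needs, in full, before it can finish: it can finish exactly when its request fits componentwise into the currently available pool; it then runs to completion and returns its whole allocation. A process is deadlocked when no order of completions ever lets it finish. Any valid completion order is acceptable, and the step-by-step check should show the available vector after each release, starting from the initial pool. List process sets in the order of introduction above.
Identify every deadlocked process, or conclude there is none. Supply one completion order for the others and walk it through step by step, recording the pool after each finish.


Deadlocked set: T3, T2 and T1.
Key observation: T8, T7 can finish, but then (3, 5, 3) is all there is, and the blocked group's r1 demands exceed it.
The rest can finish in the order T8, T7. Step-by-step check:
  pool = (0, 3, 2)
  T8: need (0, 2, 2) fits (0, 3, 2); releases (3, 2, 0), pool now (3, 5, 2)
  T7: need (1, 3, 1) fits (3, 5, 2); releases (0, 0, 1), pool now (3, 5, 3)
The stuck group stays short no matter what:
  T3 cannot run: need (1, 0, 4) vs free (3, 5, 3) (insufficient r1)
  T2 cannot run: need (0, 2, 5) vs free (3, 5, 3) (insufficient r1)
  T1 cannot run: need (2, 2, 5) vs free (3, 5, 3) (insufficient r1)


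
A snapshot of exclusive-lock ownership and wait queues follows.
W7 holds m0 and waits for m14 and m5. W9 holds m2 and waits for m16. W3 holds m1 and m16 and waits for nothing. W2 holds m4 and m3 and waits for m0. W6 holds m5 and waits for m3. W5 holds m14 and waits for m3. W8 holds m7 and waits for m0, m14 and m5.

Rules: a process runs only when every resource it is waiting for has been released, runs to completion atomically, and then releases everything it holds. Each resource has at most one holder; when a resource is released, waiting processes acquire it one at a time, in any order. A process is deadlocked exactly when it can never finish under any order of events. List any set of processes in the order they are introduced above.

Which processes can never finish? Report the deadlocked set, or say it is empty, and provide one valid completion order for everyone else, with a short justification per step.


The deadlocked set is W7, W2, W6, W5 and W8.
Key observation: along W7 -> W6 -> W2 -> W7, each member waits on what the next one holds — a deadlock; W5 is caught in further circular waits and W8 waits into the deadlock from upstream.
One completion order for the rest: W3, W9.
Check, step by step:
  W3 waits on nothing -> runs at once and releases m1 and m16
  run W9 (all its waits — m16 — are resolved); releases m2


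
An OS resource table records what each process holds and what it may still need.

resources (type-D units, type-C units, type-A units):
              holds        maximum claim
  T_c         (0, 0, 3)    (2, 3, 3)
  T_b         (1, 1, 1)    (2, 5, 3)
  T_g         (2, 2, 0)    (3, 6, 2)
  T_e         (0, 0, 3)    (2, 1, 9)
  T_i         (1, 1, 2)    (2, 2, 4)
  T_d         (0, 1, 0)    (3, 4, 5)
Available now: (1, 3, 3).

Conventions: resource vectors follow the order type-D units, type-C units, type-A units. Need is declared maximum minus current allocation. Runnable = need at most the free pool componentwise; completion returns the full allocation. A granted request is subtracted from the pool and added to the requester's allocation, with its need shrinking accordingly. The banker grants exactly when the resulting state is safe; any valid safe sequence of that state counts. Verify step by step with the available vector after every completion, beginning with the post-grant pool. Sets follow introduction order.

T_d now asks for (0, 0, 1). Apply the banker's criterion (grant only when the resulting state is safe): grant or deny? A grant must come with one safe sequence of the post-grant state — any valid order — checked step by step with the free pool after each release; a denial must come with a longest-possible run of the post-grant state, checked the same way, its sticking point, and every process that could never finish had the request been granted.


GRANT: granting preserves safety; a valid post-grant sequence is T_i, T_c, T_g, T_b, T_e, T_d.
Key observation: after the grant the pool drops to (1, 3, 2), which still lets T_i finish first and unwind the rest.
Step-by-step check of the post-grant state:
  pool = (1, 3, 2)
  T_i: need (1, 1, 2) fits (1, 3, 2); releases (1, 1, 2), pool now (2, 4, 4)
  T_c: need (2, 3, 0) fits (2, 4, 4); releases (0, 0, 3), pool now (2, 4, 7)
  T_g: need (1, 4, 2) fits (2, 4, 7); releases (2, 2, 0), pool now (4, 6, 7)
  T_b: need (1, 4, 2) fits (4, 6, 7); releases (1, 1, 1), pool now (5, 7, 8)
  T_e: need (2, 1, 6) fits (5, 7, 8); releases (0, 0, 3), pool now (5, 7, 11)
  T_d: need (3, 3, 4) fits (5, 7, 11); releases (0, 1, 1), pool now (5, 8, 12)


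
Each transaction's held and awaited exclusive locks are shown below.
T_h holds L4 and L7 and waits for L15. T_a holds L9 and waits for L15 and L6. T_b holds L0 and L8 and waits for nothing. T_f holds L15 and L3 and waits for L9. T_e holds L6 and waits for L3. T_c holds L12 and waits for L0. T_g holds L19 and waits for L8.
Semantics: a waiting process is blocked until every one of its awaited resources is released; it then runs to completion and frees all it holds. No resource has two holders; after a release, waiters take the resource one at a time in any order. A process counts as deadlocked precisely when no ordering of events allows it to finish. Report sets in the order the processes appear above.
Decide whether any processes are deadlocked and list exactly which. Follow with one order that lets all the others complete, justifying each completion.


The deadlocked set is T_h, T_a, T_f and T_e.
Key observation: along T_f -> T_a -> T_f, each member waits on what the next one holds — a deadlock; T_e is caught in further circular waits and T_h waits into the deadlock from upstream.
The rest can finish in the order T_b, T_g, T_c.
Verifying each step:
  T_b: no waits; runs immediately, freeing L0 and L8
  T_g waits on L8 — all released -> runs and releases L19
  T_c waits on L0 — all released -> runs and releases L12


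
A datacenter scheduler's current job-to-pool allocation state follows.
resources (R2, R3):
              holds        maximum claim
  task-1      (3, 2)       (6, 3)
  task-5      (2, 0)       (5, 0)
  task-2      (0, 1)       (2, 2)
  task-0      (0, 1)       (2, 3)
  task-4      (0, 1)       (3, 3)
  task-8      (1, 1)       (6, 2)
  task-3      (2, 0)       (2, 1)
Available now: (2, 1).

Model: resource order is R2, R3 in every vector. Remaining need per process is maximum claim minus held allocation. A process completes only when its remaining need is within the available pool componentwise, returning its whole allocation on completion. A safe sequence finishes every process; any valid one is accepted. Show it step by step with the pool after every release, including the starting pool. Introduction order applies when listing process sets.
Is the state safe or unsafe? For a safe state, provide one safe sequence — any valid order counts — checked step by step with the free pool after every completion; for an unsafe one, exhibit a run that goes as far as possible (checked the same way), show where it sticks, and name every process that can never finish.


SAFE. One safe sequence: task-3, task-2, task-1, task-4, task-5, task-8, task-0.
Key observation: task-3 is the earliest step where a requested resource binds exactly: need (0, 1), pool (2, 1) at its turn.
Verifying each step:
  pool = (2, 1)
  task-3: need (0, 1) fits (2, 1); releases (2, 0), pool now (4, 1)
  task-2: need (2, 1) fits (4, 1); releases (0, 1), pool now (4, 2)
  task-1: need (3, 1) fits (4, 2); releases (3, 2), pool now (7, 4)
  task-4: need (3, 2) fits (7, 4); releases (0, 1), pool now (7, 5)
  task-5: need (3, 0) fits (7, 5); releases (2, 0), pool now (9, 5)
  task-8: need (5, 1) fits (9, 5); releases (1, 1), pool now (10, 6)
  task-0: need (2, 2) fits (10, 6); releases (0, 1), pool now (10, 7)


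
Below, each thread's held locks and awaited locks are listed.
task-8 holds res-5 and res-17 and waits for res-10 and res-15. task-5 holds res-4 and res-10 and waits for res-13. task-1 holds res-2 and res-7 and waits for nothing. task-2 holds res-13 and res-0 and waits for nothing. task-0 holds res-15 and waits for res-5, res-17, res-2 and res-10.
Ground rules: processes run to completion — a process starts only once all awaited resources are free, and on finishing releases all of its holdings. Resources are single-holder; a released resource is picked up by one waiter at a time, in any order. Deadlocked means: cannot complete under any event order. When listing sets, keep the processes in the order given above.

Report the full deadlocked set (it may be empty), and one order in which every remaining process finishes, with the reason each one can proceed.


Deadlocked set: task-8 and task-0.
Key observation: the knot is the closed ring of waits task-8 -> task-0 -> task-8; no other process is dragged down with it.
The rest can finish in the order task-1, task-2, task-5.
Verifying each step:
  run task-1 (it waits on nothing); releases res-2 and res-7
  run task-2 (it waits on nothing); releases res-13 and res-0
  run task-5 (all its waits — res-13 — are resolved); releases res-4 and res-10


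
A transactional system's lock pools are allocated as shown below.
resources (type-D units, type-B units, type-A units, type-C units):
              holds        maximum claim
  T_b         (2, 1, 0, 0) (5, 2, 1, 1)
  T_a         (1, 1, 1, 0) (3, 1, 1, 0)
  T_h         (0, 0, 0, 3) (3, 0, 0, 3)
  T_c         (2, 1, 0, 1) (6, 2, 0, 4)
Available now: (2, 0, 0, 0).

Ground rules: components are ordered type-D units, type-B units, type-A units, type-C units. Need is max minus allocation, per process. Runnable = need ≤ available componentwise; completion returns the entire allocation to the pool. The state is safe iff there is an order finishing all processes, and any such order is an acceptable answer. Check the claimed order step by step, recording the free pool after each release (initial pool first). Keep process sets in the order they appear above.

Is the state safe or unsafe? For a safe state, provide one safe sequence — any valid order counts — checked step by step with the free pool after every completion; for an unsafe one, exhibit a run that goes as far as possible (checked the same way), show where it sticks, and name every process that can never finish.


SAFE — a valid safe sequence is T_a, T_h, T_b, T_c.
Key observation: the first exact fit in this order is T_a — it needs (2, 0, 0, 0) with (2, 0, 0, 0) free, meeting a requested resource to the last unit.
Verifying each step:
  pool = (2, 0, 0, 0)
  run T_a (needs (2, 0, 0, 0), free (2, 0, 0, 0)); after release of (1, 1, 1, 0) the pool is (3, 1, 1, 0)
  run T_h (needs (3, 0, 0, 0), free (3, 1, 1, 0)); after release of (0, 0, 0, 3) the pool is (3, 1, 1, 3)
  run T_b (needs (3, 1, 1, 1), free (3, 1, 1, 3)); after release of (2, 1, 0, 0) the pool is (5, 2, 1, 3)
  run T_c (needs (4, 1, 0, 3), free (5, 2, 1, 3)); after release of (2, 1, 0, 1) the pool is (7, 3, 1, 4)


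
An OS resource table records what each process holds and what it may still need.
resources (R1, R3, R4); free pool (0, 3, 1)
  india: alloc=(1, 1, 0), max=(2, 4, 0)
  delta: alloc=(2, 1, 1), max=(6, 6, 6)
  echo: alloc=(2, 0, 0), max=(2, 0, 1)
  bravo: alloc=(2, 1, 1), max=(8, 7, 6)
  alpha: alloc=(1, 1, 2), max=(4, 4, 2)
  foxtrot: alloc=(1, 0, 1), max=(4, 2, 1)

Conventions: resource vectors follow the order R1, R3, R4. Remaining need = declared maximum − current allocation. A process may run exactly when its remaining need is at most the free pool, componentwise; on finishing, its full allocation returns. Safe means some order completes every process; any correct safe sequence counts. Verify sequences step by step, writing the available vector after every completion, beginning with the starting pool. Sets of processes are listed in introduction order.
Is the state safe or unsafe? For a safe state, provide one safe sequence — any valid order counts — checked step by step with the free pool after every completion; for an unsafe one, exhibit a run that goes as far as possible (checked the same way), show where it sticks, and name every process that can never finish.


UNSAFE.
Key observation: the pool after echo, india, alpha, foxtrot is (5, 5, 4); every surviving request exceeds it in R4, so progress ends there.
The run echo, india, alpha, foxtrot cannot be extended any further. Check, step by step:
  pool = (0, 3, 1)
  echo: need (0, 0, 1) fits (0, 3, 1); releases (2, 0, 0), pool now (2, 3, 1)
  india: need (1, 3, 0) fits (2, 3, 1); releases (1, 1, 0), pool now (3, 4, 1)
  alpha: need (3, 3, 0) fits (3, 4, 1); releases (1, 1, 2), pool now (4, 5, 3)
  foxtrot: need (3, 2, 0) fits (4, 5, 3); releases (1, 0, 1), pool now (5, 5, 4)
  delta still needs (4, 5, 5) but only (5, 5, 4) is free — short on R4
  bravo still needs (6, 6, 5) but only (5, 5, 4) is free — short on R1, R3 and R4
Never able to finish: delta and bravo.


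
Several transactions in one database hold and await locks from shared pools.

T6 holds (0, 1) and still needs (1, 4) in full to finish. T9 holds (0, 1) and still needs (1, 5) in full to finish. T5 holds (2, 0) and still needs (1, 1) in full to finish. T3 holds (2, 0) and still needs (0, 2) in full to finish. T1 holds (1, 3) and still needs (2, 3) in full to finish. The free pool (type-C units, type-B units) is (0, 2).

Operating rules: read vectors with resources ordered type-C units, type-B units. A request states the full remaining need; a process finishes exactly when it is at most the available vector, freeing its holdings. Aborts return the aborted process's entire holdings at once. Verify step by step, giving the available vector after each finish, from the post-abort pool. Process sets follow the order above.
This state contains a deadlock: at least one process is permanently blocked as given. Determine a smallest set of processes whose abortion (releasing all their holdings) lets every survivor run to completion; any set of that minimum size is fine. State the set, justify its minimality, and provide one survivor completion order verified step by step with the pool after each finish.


Abort T6.
Key observation: the returned (0, 1) from T6 is what brings T1 — unrunnable before, under any order — into play at step 2.
Minimality: the empty abort set fails — the state is deadlocked as it stands.
Survivors finish in the order: T3, T1, T5, T9. Walking it through (pool after the aborts first):
  pool = (0, 3)
  T3 needs (0, 2) <= (0, 3) -> finishes; pool += (2, 0) = (2, 3)
  T1 needs (2, 3) <= (2, 3) -> finishes; pool += (1, 3) = (3, 6)
  T5 needs (1, 1) <= (3, 6) -> finishes; pool += (2, 0) = (5, 6)
  T9 needs (1, 5) <= (5, 6) -> finishes; pool += (0, 1) = (5, 7)


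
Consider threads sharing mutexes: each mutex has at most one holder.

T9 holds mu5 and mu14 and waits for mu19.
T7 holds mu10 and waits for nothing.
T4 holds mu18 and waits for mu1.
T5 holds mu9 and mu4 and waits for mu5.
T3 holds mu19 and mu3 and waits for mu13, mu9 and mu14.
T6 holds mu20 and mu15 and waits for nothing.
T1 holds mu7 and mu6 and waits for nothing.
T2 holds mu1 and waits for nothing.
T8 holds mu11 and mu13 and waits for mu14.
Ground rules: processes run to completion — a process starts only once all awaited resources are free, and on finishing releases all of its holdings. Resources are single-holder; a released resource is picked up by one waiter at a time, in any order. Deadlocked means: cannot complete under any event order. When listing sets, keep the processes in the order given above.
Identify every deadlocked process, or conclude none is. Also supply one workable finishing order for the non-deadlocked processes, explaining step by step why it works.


Deadlocked: T9, T5, T3 and T8.
Key observation: the wait chain closes on itself along T9 -> T3 -> T9; T5 and T8 are caught in further circular waits.
One completion order for the rest: T6, T2, T1, T4, T7.
Walking it through:
  run T6 (it waits on nothing); releases mu20 and mu15
  run T2 (it waits on nothing); releases mu1
  run T1 (it waits on nothing); releases mu7 and mu6
  run T4 (all its waits — mu1 — are resolved); releases mu18
  run T7 (it waits on nothing); releases mu10


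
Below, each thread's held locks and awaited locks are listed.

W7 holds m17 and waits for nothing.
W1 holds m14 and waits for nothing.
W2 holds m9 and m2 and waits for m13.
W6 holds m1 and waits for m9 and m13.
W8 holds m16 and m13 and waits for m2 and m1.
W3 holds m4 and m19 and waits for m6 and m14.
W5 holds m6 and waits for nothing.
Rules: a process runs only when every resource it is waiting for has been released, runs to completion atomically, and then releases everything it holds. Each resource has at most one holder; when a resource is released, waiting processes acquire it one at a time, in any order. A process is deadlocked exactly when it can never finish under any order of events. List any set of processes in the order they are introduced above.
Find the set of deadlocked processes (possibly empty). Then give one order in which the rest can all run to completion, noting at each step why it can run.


Deadlocked: W2, W6 and W8.
Key observation: the knot is the closed ring of waits W2 -> W8 -> W2; W6 is caught in further circular waits.
The rest can finish in the order W5, W1, W7, W3.
Walking it through:
  run W5 (it waits on nothing); releases m6
  run W1 (it waits on nothing); releases m14
  run W7 (it waits on nothing); releases m17
  run W3 (all its waits — m6 and m14 — are resolved); releases m4 and m19


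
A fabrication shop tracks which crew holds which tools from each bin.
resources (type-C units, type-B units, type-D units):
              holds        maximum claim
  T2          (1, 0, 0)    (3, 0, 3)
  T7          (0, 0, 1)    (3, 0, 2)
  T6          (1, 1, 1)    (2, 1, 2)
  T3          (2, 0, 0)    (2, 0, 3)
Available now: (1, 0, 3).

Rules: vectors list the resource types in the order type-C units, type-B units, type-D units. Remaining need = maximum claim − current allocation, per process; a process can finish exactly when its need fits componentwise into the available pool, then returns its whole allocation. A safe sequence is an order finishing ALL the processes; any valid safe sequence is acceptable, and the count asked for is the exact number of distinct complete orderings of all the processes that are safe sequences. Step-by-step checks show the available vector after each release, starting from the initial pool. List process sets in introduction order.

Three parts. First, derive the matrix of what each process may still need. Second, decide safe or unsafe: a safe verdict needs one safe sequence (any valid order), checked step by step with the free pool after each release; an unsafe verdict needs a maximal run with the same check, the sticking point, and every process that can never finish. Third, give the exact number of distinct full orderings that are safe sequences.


(1) Outstanding need per process (order type-C units, type-B units, type-D units):
  T2: (2, 0, 3)
  T7: (3, 0, 1)
  T6: (1, 0, 1)
  T3: (0, 0, 3)
(2) SAFE, for example via the order T6, T3, T2, T7.
Key observation: the first exact fit in this order is T6 — it needs (1, 0, 1) with (1, 0, 3) free, meeting a requested resource to the last unit.
Walking it through:
  pool = (1, 0, 3)
  run T6 (needs (1, 0, 1), free (1, 0, 3)); after release of (1, 1, 1) the pool is (2, 1, 4)
  run T3 (needs (0, 0, 3), free (2, 1, 4)); after release of (2, 0, 0) the pool is (4, 1, 4)
  run T2 (needs (2, 0, 3), free (4, 1, 4)); after release of (1, 0, 0) the pool is (5, 1, 4)
  run T7 (needs (3, 0, 1), free (5, 1, 4)); after release of (0, 0, 1) the pool is (5, 1, 5)
(3) The exact count: 10 of the possible complete orderings are safe sequences.


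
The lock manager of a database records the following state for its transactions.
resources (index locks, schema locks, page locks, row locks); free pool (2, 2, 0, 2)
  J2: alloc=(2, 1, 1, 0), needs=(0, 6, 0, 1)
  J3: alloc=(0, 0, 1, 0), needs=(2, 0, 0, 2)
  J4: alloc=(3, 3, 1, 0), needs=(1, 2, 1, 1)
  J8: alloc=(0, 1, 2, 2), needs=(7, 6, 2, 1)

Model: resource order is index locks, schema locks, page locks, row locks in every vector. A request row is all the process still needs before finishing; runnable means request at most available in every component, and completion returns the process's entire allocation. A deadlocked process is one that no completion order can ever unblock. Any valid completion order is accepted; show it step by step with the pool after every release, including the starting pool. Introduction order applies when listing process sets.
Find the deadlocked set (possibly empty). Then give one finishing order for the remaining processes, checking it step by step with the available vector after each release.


The deadlocked set is J2 and J8.
Key observation: the wall is schema locks: completing J3, J4 brings the pool only to (5, 5, 2, 2), and all the rest need more.
A valid finishing order for the others: J3, J4. Walking it through:
  pool = (2, 2, 0, 2)
  J3: need (2, 0, 0, 2) fits (2, 2, 0, 2); releases (0, 0, 1, 0), pool now (2, 2, 1, 2)
  J4: need (1, 2, 1, 1) fits (2, 2, 1, 2); releases (3, 3, 1, 0), pool now (5, 5, 2, 2)
None of the blocked processes ever fits:
  blocked: J2 wants (0, 6, 0, 1), pool (5, 5, 2, 2) — not enough schema locks
  blocked: J8 wants (7, 6, 2, 1), pool (5, 5, 2, 2) — not enough index locks and schema locks


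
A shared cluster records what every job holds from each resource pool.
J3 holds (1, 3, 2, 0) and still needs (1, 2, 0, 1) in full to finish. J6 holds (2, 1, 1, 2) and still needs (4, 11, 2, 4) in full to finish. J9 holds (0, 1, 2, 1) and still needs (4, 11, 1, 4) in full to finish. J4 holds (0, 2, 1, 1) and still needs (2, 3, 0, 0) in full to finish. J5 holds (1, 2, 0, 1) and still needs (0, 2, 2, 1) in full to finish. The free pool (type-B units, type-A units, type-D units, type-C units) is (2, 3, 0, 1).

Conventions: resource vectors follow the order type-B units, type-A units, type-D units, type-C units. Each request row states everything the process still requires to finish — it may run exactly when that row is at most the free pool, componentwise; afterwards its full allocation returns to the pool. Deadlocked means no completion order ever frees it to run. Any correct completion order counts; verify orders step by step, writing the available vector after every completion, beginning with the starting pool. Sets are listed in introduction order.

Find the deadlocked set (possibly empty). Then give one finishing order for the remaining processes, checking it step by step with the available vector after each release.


Deadlocked: J6 and J9.
Key observation: type-A units is the bottleneck — with J3, J4, J5 done the pool holds (4, 10, 3, 3), short of every remaining need.
One completion order for the rest: J3, J4, J5. Verifying each step:
  pool = (2, 3, 0, 1)
  run J3 (needs (1, 2, 0, 1), free (2, 3, 0, 1)); after release of (1, 3, 2, 0) the pool is (3, 6, 2, 1)
  run J4 (needs (2, 3, 0, 0), free (3, 6, 2, 1)); after release of (0, 2, 1, 1) the pool is (3, 8, 3, 2)
  run J5 (needs (0, 2, 2, 1), free (3, 8, 3, 2)); after release of (1, 2, 0, 1) the pool is (4, 10, 3, 3)
The blocked processes can never fit:
  J6 still needs (4, 11, 2, 4) but only (4, 10, 3, 3) is free — short on type-A units and type-C units
  J9 still needs (4, 11, 1, 4) but only (4, 10, 3, 3) is free — short on type-A units and type-C units
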